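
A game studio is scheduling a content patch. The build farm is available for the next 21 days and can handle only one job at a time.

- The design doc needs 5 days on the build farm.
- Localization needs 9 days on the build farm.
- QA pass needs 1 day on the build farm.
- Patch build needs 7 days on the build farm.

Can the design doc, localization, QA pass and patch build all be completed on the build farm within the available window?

Running back to back, the jobs need 5 + 9 + 1 + 7 = 22 days on the build farm.
Since 22 > 21, they cannot all fit.

No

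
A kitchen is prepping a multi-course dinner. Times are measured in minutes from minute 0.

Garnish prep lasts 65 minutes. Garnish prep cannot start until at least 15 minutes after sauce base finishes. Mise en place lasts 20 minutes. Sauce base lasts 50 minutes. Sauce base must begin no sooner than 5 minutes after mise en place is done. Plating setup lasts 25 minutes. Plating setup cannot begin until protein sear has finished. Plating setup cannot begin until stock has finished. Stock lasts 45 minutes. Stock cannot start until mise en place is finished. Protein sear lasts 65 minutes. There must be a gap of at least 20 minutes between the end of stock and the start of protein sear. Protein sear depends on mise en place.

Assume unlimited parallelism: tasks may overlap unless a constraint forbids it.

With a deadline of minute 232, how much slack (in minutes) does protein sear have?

57

Mise en place has no prerequisites, so it starts at minute 0 and finishes at minute 20.
Stock waits on mise en place (finishes minute 20), so it starts at minute 20 and finishes at 20 + 45 = minute 65.
Protein sear needs all of stock (finishes minute 65, plus 20-minute gap → minute 85); mise en place (finishes minute 20). That puts its earliest start at minute 85; it finishes at 85 + 65 = minute 150.

Working backward from the deadline:
To finish by minute 232, plating setup (duration 25) must start no later than minute 207.
Protein sear must finish before plating setup (must start by minute 207). With a 65-minute duration, protein sear must start by 207 − 65 = minute 142.
So protein sear can start as early as minute 85 and as late as minute 142, giving 142 − 85 = 57 minutes of slack.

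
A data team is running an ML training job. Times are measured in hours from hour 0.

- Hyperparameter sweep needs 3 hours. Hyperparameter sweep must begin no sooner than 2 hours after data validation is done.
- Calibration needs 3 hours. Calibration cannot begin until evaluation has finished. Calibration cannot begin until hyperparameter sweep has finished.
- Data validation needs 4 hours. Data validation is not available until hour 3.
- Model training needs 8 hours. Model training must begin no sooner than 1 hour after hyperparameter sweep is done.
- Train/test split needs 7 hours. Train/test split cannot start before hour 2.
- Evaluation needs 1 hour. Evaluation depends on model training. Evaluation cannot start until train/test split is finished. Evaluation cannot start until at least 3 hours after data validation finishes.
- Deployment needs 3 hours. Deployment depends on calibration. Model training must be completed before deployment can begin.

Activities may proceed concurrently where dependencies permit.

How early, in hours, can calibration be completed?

25

Train/test split cannot begin until its own release at hour 2. It runs from hour 2 to 2 + 7 = hour 9.
Data validation cannot begin until its own release at hour 3. It runs from hour 3 to 3 + 4 = hour 7.
Hyperparameter sweep waits on data validation (finishes hour 7, plus 2-hour gap → hour 9), so it starts at hour 9 and finishes at 9 + 3 = hour 12.
After hyperparameter sweep (finishes hour 12, plus 1-hour gap → hour 13), model training can start at hour 13 and finishes at hour 21.
Evaluation has to wait for model training (finishes hour 21); train/test split (finishes hour 9); data validation (finishes hour 7, plus 3-hour gap → hour 10). The latest of these is hour 21, so evaluation runs hour 21 to 21 + 1 = hour 22.
Calibration needs all of evaluation (finishes hour 22); hyperparameter sweep (finishes hour 12). That puts its earliest start at hour 22; it finishes at 22 + 3 = hour 25.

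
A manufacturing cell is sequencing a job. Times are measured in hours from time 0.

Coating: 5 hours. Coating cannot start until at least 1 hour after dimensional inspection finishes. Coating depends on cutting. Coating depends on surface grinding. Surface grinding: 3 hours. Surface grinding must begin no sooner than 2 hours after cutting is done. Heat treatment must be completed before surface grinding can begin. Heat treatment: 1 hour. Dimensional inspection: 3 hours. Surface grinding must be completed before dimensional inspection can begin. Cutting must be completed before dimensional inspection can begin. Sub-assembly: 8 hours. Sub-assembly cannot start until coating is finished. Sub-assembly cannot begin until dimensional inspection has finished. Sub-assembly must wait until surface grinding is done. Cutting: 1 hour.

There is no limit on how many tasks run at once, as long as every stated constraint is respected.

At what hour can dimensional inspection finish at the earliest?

Heat treatment has no prerequisites, so it starts at hour 0 and finishes at hour 1.
Cutting has no prerequisites, so it starts at hour 0 and finishes at hour 1.
Surface grinding needs all of cutting (finishes hour 1, plus 2-hour gap → hour 3); heat treatment (finishes hour 1). That puts its earliest start at hour 3; it finishes at 3 + 3 = hour 6.
For dimensional inspection: surface grinding (finishes hour 6); cutting (finishes hour 1). Taking the maximum gives a start of hour 6, and it finishes at 6 + 3 = hour 9.

9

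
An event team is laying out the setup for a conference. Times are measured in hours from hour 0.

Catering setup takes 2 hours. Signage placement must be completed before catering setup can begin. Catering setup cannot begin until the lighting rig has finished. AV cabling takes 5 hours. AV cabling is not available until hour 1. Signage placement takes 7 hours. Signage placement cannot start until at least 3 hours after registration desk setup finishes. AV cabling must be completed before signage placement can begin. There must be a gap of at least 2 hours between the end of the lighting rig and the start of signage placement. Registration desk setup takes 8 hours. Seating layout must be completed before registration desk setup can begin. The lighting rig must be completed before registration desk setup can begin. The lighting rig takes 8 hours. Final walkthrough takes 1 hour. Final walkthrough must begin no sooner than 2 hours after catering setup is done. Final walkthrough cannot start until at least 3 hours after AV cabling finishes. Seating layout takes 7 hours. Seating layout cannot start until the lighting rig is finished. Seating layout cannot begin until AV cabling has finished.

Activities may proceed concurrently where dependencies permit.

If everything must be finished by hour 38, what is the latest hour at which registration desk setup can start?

To finish by hour 38, final walkthrough (duration 1) must start no later than hour 37.
Catering setup must finish before final walkthrough (must start by hour 37, minus 2-hour gap → hour 35). With a 2-hour duration, catering setup must start by 35 − 2 = hour 33.
Since catering setup (must start by hour 33) depends on it, signage placement must finish by hour 33. Backing off its 7-hour duration gives a latest start of hour 26.
Since signage placement (must start by hour 26, minus 3-hour gap → hour 23) depends on it, registration desk setup must finish by hour 23. Backing off its 8-hour duration gives a latest start of hour 15.

15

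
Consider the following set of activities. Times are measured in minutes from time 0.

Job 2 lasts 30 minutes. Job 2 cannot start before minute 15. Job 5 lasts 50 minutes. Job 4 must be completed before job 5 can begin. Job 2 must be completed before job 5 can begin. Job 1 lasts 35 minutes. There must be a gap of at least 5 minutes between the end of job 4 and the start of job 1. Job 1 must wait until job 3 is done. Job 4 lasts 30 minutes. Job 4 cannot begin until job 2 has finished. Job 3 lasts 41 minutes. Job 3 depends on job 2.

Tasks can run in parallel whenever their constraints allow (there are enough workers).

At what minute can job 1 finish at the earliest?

After its own release at minute 15, job 2 can start at minute 15 and finishes at minute 45.
After job 2 (finishes minute 45), job 4 can start at minute 45 and finishes at minute 75.
After job 2 (finishes minute 45), job 3 can start at minute 45 and finishes at minute 86.
For job 1: job 4 (finishes minute 75, plus 5-minute gap → minute 80); job 3 (finishes minute 86). Taking the maximum gives a start of minute 86, and it finishes at 86 + 35 = minute 121.

121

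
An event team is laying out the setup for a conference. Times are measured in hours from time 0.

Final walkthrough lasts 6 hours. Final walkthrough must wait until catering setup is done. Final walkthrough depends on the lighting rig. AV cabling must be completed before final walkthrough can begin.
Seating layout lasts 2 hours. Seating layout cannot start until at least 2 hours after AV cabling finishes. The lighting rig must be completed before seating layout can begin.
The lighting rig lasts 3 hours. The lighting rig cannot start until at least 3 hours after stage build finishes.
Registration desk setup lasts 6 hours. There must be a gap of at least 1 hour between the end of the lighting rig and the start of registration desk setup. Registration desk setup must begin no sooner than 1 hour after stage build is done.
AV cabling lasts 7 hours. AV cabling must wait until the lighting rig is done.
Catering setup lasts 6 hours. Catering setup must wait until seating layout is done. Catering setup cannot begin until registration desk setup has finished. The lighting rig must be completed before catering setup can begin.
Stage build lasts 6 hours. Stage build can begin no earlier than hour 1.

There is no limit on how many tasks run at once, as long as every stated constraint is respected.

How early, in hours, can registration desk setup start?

14

Stage build cannot begin until its own release at hour 1. It runs from hour 1 to 1 + 6 = hour 7.
The lighting rig cannot begin until stage build (finishes hour 7, plus 3-hour gap → hour 10). It runs from hour 10 to 10 + 3 = hour 13.
Registration desk setup waits on the lighting rig (finishes hour 13, plus 1-hour gap → hour 14); stage build (finishes hour 7, plus 1-hour gap → hour 8). The latest of these is hour 14, which is the earliest registration desk setup can start.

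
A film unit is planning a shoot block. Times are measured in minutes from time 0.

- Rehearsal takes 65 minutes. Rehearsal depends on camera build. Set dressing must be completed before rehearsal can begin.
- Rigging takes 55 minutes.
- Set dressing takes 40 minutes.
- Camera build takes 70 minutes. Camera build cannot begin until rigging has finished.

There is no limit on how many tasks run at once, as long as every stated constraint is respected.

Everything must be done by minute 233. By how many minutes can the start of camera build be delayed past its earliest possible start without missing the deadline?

43

Rigging can start immediately at minute 0; it finishes at minute 55.
Camera build cannot begin until rigging (finishes minute 55). It runs from minute 55 to 55 + 70 = minute 125.

Working backward from the deadline:
Rehearsal must finish by minute 233; it takes 65 minutes, so it must start by 233 − 65 = minute 168.
Camera build feeds into rehearsal (must start by minute 168); so camera build must finish by minute 168 and therefore start by minute 98.
So camera build can start as early as minute 55 and as late as minute 98, giving 98 − 55 = 43 minutes of slack.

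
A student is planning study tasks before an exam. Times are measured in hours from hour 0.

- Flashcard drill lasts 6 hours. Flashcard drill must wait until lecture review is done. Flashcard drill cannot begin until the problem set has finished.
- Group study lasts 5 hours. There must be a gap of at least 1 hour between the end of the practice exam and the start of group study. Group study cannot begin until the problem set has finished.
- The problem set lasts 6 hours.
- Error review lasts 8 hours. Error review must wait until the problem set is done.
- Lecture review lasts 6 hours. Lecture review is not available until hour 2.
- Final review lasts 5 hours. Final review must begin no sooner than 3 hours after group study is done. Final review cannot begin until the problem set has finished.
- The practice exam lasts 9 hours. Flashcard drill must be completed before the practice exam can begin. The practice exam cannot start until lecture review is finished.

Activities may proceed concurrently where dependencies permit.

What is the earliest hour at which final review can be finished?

The problem set can start immediately at hour 0; it finishes at hour 6.
Lecture review cannot begin until its own release at hour 2. It runs from hour 2 to 2 + 6 = hour 8.
Flashcard drill needs all of lecture review (finishes hour 8); the problem set (finishes hour 6). That puts its earliest start at hour 8; it finishes at 8 + 6 = hour 14.
The practice exam needs all of flashcard drill (finishes hour 14); lecture review (finishes hour 8). That puts its earliest start at hour 14; it finishes at 14 + 9 = hour 23.
Group study needs all of the practice exam (finishes hour 23, plus 1-hour gap → hour 24); the problem set (finishes hour 6). That puts its earliest start at hour 24; it finishes at 24 + 5 = hour 29.
Final review needs all of group study (finishes hour 29, plus 3-hour gap → hour 32); the problem set (finishes hour 6). That puts its earliest start at hour 32; it finishes at 32 + 5 = hour 37.

37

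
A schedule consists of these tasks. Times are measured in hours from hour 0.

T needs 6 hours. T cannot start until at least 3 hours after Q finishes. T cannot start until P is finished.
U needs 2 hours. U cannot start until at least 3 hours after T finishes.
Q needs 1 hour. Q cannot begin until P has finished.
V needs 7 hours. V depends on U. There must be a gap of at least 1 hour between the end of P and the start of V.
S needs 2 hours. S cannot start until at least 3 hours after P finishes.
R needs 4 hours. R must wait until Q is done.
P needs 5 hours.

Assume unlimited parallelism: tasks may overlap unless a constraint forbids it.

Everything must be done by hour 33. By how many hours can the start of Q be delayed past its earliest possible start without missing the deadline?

6

P can start immediately at hour 0; it finishes at hour 5.
Q cannot begin until P (finishes hour 5). It runs from hour 5 to 5 + 1 = hour 6.

Working backward from the deadline:
R has no dependents, so it just needs to finish by hour 33. Starting by 33 − 4 = hour 29 achieves that.
V has no dependents, so it just needs to finish by hour 33. Starting by 33 − 7 = hour 26 achieves that.
Since V (must start by hour 26) depends on it, U must finish by hour 26. Backing off its 2-hour duration gives a latest start of hour 24.
T feeds into U (must start by hour 24, minus 3-hour gap → hour 21); so T must finish by hour 21 and therefore start by hour 15.
Q has several dependents: R (must start by hour 29); T (must start by hour 15, minus 3-hour gap → hour 12). The earliest of those limits is hour 12, so Q must start by 12 − 1 = hour 11.
So Q can start as early as hour 5 and as late as hour 11, giving 11 − 5 = 6 hours of slack.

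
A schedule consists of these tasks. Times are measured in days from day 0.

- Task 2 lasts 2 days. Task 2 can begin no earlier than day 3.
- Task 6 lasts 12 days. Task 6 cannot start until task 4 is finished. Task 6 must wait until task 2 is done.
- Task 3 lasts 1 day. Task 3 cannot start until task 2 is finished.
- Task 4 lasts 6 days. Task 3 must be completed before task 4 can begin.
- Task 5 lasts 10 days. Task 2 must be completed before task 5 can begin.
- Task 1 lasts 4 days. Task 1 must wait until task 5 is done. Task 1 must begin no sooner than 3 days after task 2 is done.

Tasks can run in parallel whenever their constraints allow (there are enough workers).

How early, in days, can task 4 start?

Task 2 waits on its own release at day 3, so it starts at day 3 and finishes at 3 + 2 = day 5.
After task 2 (finishes day 5), task 3 can start at day 5 and finishes at day 6.
Task 4 waits on task 3 (finishes day 6), so the earliest it can start is day 6.

6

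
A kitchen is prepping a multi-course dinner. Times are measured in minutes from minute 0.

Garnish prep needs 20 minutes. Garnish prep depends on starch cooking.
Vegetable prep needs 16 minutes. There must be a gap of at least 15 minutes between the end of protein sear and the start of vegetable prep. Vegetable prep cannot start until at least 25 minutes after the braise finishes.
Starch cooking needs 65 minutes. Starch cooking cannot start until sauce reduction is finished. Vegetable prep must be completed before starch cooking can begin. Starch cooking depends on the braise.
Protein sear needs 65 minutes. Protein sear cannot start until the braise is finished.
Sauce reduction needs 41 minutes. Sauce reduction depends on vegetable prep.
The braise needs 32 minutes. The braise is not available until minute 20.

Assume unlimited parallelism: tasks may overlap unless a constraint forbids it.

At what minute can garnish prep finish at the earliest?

The braise waits on its own release at minute 20, so it starts at minute 20 and finishes at 20 + 32 = minute 52.
Protein sear cannot begin until the braise (finishes minute 52). It runs from minute 52 to 52 + 65 = minute 117.
Vegetable prep has to wait for protein sear (finishes minute 117, plus 15-minute gap → minute 132); the braise (finishes minute 52, plus 25-minute gap → minute 77). The latest of these is minute 132, so vegetable prep runs minute 132 to 132 + 16 = minute 148.
Sauce reduction cannot begin until vegetable prep (finishes minute 148). It runs from minute 148 to 148 + 41 = minute 189.
Starch cooking cannot start until sauce reduction (finishes minute 189); vegetable prep (finishes minute 148); the braise (finishes minute 52). The controlling bound is minute 189, so starch cooking finishes at 189 + 65 = minute 254.
Garnish prep waits on starch cooking (finishes minute 254), so it starts at minute 254 and finishes at 254 + 20 = minute 274.

274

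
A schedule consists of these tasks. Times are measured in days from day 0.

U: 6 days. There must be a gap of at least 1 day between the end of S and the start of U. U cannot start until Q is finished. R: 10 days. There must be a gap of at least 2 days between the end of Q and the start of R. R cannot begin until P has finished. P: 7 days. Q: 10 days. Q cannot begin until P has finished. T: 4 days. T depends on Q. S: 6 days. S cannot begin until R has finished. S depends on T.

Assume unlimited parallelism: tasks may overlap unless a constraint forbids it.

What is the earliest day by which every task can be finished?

P has no prerequisites, so it starts at day 0 and finishes at day 7.
Q cannot begin until P (finishes day 7). It runs from day 7 to 7 + 10 = day 17.
T waits on Q (finishes day 17), so it starts at day 17 and finishes at 17 + 4 = day 21.
R has to wait for Q (finishes day 17, plus 2-day gap → day 19); P (finishes day 7). The latest of these is day 19, so R runs day 19 to 19 + 10 = day 29.
S cannot start until R (finishes day 29); T (finishes day 21). The controlling bound is day 29, so S finishes at 29 + 6 = day 35.
U cannot start until S (finishes day 35, plus 1-day gap → day 36); Q (finishes day 17). The controlling bound is day 36, so U finishes at 36 + 6 = day 42.
All tasks are finished once the last one completes. Finish times: P at 7, Q at 17, R at 29, S at 35, T at 21, U at 42. The latest is day 42.

42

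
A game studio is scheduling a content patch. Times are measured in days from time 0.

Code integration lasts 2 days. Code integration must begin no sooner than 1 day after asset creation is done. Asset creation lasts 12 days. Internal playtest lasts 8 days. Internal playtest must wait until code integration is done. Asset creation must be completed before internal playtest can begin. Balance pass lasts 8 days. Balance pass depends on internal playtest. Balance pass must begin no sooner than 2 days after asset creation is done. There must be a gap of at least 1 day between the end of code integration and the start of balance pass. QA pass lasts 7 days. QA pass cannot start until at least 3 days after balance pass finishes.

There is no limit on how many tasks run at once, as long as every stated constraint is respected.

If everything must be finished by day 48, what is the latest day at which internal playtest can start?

Nothing follows QA pass; the deadline of day 48 is its only limit. It must start by 48 − 7 = day 41.
Since QA pass (must start by day 41, minus 3-day gap → day 38) depends on it, balance pass must finish by day 38. Backing off its 8-day duration gives a latest start of day 30.
Internal playtest must finish before balance pass (must start by day 30). With an 8-day duration, internal playtest must start by 30 − 8 = day 22.

22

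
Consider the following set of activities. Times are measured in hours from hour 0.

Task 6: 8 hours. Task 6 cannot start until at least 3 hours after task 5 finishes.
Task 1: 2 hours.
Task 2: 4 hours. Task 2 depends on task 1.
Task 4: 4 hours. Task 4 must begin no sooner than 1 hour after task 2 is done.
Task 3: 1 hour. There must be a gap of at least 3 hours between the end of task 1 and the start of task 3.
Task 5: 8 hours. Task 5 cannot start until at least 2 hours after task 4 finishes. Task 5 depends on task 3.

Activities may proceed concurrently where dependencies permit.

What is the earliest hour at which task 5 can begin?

13

Task 1 has no prerequisites, so it starts at hour 0 and finishes at hour 2.
Task 3 cannot begin until task 1 (finishes hour 2, plus 3-hour gap → hour 5). It runs from hour 5 to 5 + 1 = hour 6.
Task 2 cannot begin until task 1 (finishes hour 2). It runs from hour 2 to 2 + 4 = hour 6.
Task 4 cannot begin until task 2 (finishes hour 6, plus 1-hour gap → hour 7). It runs from hour 7 to 7 + 4 = hour 11.
Task 5 waits on task 4 (finishes hour 11, plus 2-hour gap → hour 13); task 3 (finishes hour 6). The latest of these is hour 13, which is the earliest task 5 can start.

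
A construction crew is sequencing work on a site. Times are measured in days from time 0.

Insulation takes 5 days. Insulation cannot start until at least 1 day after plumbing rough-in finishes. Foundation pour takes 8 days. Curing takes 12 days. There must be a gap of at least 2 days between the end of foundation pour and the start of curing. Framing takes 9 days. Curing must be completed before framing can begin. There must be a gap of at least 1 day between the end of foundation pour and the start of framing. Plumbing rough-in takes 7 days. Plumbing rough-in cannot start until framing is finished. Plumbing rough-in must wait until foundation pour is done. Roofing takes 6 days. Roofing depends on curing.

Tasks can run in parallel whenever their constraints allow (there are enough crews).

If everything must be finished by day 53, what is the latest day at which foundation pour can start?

Nothing follows insulation; the deadline of day 53 is its only limit. It must start by 53 − 5 = day 48.
Plumbing rough-in must finish before insulation (must start by day 48, minus 1-day gap → day 47). With a 7-day duration, plumbing rough-in must start by 47 − 7 = day 40.
Framing feeds into plumbing rough-in (must start by day 40); so framing must finish by day 40 and therefore start by day 31.
Roofing must finish by day 53; it takes 6 days, so it must start by 53 − 6 = day 47.
Curing has several dependents: framing (must start by day 31); roofing (must start by day 47). The earliest of those limits is day 31, so curing must start by 31 − 12 = day 19.
Foundation pour has several dependents: curing (must start by day 19, minus 2-day gap → day 17); framing (must start by day 31, minus 1-day gap → day 30); plumbing rough-in (must start by day 40). The earliest of those limits is day 17, so foundation pour must start by 17 − 8 = day 9.

9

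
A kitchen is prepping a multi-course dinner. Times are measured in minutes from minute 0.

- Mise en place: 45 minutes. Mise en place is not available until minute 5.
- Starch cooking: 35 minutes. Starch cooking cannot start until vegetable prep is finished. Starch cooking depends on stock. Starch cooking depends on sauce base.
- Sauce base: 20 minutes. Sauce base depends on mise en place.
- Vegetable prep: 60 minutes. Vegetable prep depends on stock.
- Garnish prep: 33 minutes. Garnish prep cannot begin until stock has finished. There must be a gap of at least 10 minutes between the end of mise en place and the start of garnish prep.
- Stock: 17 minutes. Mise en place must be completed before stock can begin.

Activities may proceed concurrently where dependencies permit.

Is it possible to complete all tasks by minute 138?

Mise en place waits on its own release at minute 5, so it starts at minute 5 and finishes at 5 + 45 = minute 50.
Sauce base cannot begin until mise en place (finishes minute 50). It runs from minute 50 to 50 + 20 = minute 70.
Stock cannot begin until mise en place (finishes minute 50). It runs from minute 50 to 50 + 17 = minute 67.
Garnish prep needs all of stock (finishes minute 67); mise en place (finishes minute 50, plus 10-minute gap → minute 60). That puts its earliest start at minute 67; it finishes at 67 + 33 = minute 100.
After stock (finishes minute 67), vegetable prep can start at minute 67 and finishes at minute 127.
Starch cooking has to wait for vegetable prep (finishes minute 127); stock (finishes minute 67); sauce base (finishes minute 70). The latest of these is minute 127, so starch cooking runs minute 127 to 127 + 35 = minute 162.
The earliest everything can be done is minute 162, which is after the deadline of 138, so it is not possible.

No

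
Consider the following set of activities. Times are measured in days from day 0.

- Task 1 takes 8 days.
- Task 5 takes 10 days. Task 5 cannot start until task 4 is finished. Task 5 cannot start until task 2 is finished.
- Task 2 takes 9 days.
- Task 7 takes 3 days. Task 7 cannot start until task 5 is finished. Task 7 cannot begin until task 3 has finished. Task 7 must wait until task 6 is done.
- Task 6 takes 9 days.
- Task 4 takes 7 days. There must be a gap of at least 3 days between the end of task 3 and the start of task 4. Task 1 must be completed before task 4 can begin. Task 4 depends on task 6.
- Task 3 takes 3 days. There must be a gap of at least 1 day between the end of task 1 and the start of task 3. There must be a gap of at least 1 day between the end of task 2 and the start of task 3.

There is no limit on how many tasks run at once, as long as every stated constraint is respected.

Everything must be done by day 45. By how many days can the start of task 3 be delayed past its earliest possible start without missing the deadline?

Task 2 can start immediately at day 0; it finishes at day 9.
Nothing blocks task 1, so it runs from day 0 to day 8.
For task 3: task 1 (finishes day 8, plus 1-day gap → day 9); task 2 (finishes day 9, plus 1-day gap → day 10). Taking the maximum gives a start of day 10, and it finishes at 10 + 3 = day 13.

Working backward from the deadline:
Nothing follows task 7; the deadline of day 45 is its only limit. It must start by 45 − 3 = day 42.
Task 5 must finish before task 7 (must start by day 42). With a 10-day duration, task 5 must start by 42 − 10 = day 32.
Task 4 must finish before task 5 (must start by day 32). With a 7-day duration, task 4 must start by 32 − 7 = day 25.
Task 3 must finish in time for task 4 (must start by day 25, minus 3-day gap → day 22); task 7 (must start by day 42). The tightest is day 22, so task 3 must start by 22 − 3 = day 19.
So task 3 can start as early as day 10 and as late as day 19, giving 19 − 10 = 9 days of slack.

9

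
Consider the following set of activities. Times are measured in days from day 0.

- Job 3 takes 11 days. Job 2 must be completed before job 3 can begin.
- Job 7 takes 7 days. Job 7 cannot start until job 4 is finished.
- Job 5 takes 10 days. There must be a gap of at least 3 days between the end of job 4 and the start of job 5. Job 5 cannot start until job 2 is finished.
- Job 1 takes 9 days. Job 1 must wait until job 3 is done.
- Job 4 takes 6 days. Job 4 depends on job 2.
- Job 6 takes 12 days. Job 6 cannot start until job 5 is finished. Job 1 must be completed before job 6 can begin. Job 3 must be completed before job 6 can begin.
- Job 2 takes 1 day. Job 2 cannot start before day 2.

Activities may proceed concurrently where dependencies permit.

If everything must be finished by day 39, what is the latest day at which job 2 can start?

Job 6 has no dependents, so it just needs to finish by day 39. Starting by 39 − 12 = day 27 achieves that.
Job 1 has to be done before job 6 (must start by day 27). That means finishing by day 27, i.e. starting by 27 − 9 = day 18.
For job 3: job 1 (must start by day 18); job 6 (must start by day 27). The most restrictive is day 18; with an 11-day duration, job 3 must start by day 7.
Job 5 has to be done before job 6 (must start by day 27). That means finishing by day 27, i.e. starting by 27 − 10 = day 17.
Job 7 must finish by day 39; it takes 7 days, so it must start by 39 − 7 = day 32.
Job 4 has several dependents: job 5 (must start by day 17, minus 3-day gap → day 14); job 7 (must start by day 32). The earliest of those limits is day 14, so job 4 must start by 14 − 6 = day 8.
For job 2: job 3 (must start by day 7); job 4 (must start by day 8); job 5 (must start by day 17). The most restrictive is day 7; with a 1-day duration, job 2 must start by day 6.

6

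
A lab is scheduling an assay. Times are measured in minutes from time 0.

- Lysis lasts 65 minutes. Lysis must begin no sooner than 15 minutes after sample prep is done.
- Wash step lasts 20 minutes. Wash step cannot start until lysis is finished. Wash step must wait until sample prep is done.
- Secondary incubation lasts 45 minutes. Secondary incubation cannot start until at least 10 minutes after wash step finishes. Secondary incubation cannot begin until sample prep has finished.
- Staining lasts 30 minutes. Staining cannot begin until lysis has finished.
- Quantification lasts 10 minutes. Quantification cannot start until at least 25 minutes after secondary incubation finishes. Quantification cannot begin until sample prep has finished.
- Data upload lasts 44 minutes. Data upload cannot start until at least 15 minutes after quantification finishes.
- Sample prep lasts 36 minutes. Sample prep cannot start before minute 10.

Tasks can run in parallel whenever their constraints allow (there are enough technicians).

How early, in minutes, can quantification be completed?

236

Sample prep waits on its own release at minute 10, so it starts at minute 10 and finishes at 10 + 36 = minute 46.
Lysis waits on sample prep (finishes minute 46, plus 15-minute gap → minute 61), so it starts at minute 61 and finishes at 61 + 65 = minute 126.
Wash step cannot start until lysis (finishes minute 126); sample prep (finishes minute 46). The controlling bound is minute 126, so wash step finishes at 126 + 20 = minute 146.
Secondary incubation needs all of wash step (finishes minute 146, plus 10-minute gap → minute 156); sample prep (finishes minute 46). That puts its earliest start at minute 156; it finishes at 156 + 45 = minute 201.
For quantification: secondary incubation (finishes minute 201, plus 25-minute gap → minute 226); sample prep (finishes minute 46). Taking the maximum gives a start of minute 226, and it finishes at 226 + 10 = minute 236.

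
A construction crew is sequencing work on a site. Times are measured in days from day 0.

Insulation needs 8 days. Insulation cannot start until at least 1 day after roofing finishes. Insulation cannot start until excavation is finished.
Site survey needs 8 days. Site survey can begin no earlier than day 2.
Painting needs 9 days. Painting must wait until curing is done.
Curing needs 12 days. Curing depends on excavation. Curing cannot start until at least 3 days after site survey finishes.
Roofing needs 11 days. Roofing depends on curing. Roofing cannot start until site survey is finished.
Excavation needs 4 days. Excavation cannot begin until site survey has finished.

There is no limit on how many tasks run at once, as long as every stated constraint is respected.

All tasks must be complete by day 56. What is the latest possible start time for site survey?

12

Nothing follows insulation; the deadline of day 56 is its only limit. It must start by 56 − 8 = day 48.
Roofing must finish before insulation (must start by day 48, minus 1-day gap → day 47). With an 11-day duration, roofing must start by 47 − 11 = day 36.
To finish by day 56, painting (duration 9) must start no later than day 47.
Curing has several dependents: roofing (must start by day 36); painting (must start by day 47). The earliest of those limits is day 36, so curing must start by 36 − 12 = day 24.
Excavation feeds curing (must start by day 24); insulation (must start by day 48). Taking the minimum, excavation must finish by day 24 and start by 24 − 4 = day 20.
Site survey has several dependents: excavation (must start by day 20); curing (must start by day 24, minus 3-day gap → day 21); roofing (must start by day 36). The earliest of those limits is day 20, so site survey must start by 20 − 8 = day 12.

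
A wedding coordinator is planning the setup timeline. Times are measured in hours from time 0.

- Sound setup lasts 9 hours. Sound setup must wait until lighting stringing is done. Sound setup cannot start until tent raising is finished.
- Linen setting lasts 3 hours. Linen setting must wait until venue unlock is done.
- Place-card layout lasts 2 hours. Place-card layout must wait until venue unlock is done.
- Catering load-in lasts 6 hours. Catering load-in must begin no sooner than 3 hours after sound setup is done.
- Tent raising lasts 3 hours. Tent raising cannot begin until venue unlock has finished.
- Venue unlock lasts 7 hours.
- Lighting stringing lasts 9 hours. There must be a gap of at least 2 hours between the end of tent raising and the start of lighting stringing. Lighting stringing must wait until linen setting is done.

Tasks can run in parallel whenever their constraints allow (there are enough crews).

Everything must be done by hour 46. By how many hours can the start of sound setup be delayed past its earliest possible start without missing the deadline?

Venue unlock can start immediately at hour 0; it finishes at hour 7.
After venue unlock (finishes hour 7), linen setting can start at hour 7 and finishes at hour 10.
Tent raising waits on venue unlock (finishes hour 7), so it starts at hour 7 and finishes at 7 + 3 = hour 10.
For lighting stringing: tent raising (finishes hour 10, plus 2-hour gap → hour 12); linen setting (finishes hour 10). Taking the maximum gives a start of hour 12, and it finishes at 12 + 9 = hour 21.
For sound setup: lighting stringing (finishes hour 21); tent raising (finishes hour 10). Taking the maximum gives a start of hour 21, and it finishes at 21 + 9 = hour 30.

Working backward from the deadline:
Catering load-in must finish by hour 46; it takes 6 hours, so it must start by 46 − 6 = hour 40.
Sound setup has to be done before catering load-in (must start by hour 40, minus 3-hour gap → hour 37). That means finishing by hour 37, i.e. starting by 37 − 9 = hour 28.
So sound setup can start as early as hour 21 and as late as hour 28, giving 28 − 21 = 7 hours of slack.

7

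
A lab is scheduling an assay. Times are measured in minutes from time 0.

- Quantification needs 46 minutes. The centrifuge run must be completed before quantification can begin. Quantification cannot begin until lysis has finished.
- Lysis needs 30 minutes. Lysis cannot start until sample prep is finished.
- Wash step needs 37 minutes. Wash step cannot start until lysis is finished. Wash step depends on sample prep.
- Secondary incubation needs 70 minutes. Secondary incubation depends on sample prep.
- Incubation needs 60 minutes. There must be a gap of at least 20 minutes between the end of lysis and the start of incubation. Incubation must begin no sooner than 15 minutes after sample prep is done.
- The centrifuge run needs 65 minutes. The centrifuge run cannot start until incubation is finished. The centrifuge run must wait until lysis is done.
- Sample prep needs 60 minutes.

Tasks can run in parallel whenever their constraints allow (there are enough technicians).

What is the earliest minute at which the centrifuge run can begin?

Sample prep has no prerequisites, so it starts at minute 0 and finishes at minute 60.
Lysis waits on sample prep (finishes minute 60), so it starts at minute 60 and finishes at 60 + 30 = minute 90.
Incubation cannot start until lysis (finishes minute 90, plus 20-minute gap → minute 110); sample prep (finishes minute 60, plus 15-minute gap → minute 75). The controlling bound is minute 110, so incubation finishes at 110 + 60 = minute 170.
The centrifuge run waits on incubation (finishes minute 170); lysis (finishes minute 90). The latest of these is minute 170, which is the earliest the centrifuge run can start.

170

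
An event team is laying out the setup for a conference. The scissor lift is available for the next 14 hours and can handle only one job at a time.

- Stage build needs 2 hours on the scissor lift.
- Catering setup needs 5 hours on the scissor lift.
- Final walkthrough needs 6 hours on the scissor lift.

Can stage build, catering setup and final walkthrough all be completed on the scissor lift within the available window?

Running back to back, the jobs need 2 + 5 + 6 = 13 hours on the scissor lift.
Since 13 ≤ 14, they fit within the window.

Yes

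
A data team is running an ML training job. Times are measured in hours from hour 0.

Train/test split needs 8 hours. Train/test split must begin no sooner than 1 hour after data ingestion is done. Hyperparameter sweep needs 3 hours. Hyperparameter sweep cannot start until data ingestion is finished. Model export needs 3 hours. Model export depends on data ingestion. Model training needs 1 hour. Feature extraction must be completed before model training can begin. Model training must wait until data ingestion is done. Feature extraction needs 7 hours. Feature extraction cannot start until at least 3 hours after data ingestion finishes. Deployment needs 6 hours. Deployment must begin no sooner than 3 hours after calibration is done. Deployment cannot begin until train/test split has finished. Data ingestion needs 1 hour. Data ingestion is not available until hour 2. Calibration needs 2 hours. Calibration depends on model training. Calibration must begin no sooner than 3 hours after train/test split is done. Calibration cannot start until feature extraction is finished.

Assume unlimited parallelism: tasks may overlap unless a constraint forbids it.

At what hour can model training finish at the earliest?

14

After its own release at hour 2, data ingestion can start at hour 2 and finishes at hour 3.
Feature extraction cannot begin until data ingestion (finishes hour 3, plus 3-hour gap → hour 6). It runs from hour 6 to 6 + 7 = hour 13.
For model training: feature extraction (finishes hour 13); data ingestion (finishes hour 3). Taking the maximum gives a start of hour 13, and it finishes at 13 + 1 = hour 14.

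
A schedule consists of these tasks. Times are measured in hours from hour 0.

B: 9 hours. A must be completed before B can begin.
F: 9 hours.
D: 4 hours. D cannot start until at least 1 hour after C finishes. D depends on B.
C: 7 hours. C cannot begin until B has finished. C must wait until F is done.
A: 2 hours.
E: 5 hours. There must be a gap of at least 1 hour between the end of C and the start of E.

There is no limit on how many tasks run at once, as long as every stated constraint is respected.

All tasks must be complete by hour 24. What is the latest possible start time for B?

To finish by hour 24, D (duration 4) must start no later than hour 20.
E has no dependents, so it just needs to finish by hour 24. Starting by 24 − 5 = hour 19 achieves that.
C must finish in time for D (must start by hour 20, minus 1-hour gap → hour 19); E (must start by hour 19, minus 1-hour gap → hour 18). The tightest is hour 18, so C must start by 18 − 7 = hour 11.
B has several dependents: C (must start by hour 11); D (must start by hour 20). The earliest of those limits is hour 11, so B must start by 11 − 9 = hour 2.

2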